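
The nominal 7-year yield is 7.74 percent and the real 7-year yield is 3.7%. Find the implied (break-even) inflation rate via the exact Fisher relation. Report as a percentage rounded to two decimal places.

(1 + π) = (1 + i)/(1 + r) = 1.07740 / 1.03700 = 1.038959
Break-even inflation = 1.038959 − 1 → 3.90%.

3.90%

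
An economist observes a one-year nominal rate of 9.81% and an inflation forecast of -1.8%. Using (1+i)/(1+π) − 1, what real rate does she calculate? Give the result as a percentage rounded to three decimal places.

11.823%

By the Fisher equation, 1 + r = (1 + i)/(1 + π).
1 + r = 1.09810 / 0.98200 = 1.118228
r = 1.118228 − 1 = 11.8228%, i.e. 11.823%.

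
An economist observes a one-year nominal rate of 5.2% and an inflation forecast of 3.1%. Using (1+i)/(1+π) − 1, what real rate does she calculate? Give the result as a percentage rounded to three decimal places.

1 + r = 1.05200 / 1.03100 = 1.020369
r = 1.020369 − 1 = 2.0369%, i.e. 2.037%.

2.037%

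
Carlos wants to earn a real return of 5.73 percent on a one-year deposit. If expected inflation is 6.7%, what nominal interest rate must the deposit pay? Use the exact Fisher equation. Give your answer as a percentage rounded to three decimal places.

(1 + i) = (1 + r)(1 + π) = 1.05730 × 1.06700 = 1.1281391
i = 1.1281391 − 1, so the required nominal rate is 12.814%.

12.814%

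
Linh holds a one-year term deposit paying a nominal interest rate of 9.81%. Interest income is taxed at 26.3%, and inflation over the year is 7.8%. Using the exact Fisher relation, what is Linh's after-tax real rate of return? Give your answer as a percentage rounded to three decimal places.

-0.529%

After-tax nominal return = 9.81% × (1 − 0.263) = 7.22997%.
1 + r = 1.0722997 / 1.07800 = 0.994712
After-tax real rate = 0.994712 − 1 → -0.529%.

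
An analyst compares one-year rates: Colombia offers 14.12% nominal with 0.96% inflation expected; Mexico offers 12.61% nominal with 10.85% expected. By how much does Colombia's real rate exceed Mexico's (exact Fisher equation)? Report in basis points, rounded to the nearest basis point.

1145 basis points

Colombia: (1 + 0.1412)/(1 + 0.0096) − 1 = 13.0349%
Mexico: (1 + 0.1261)/(1 + 0.1085) − 1 = 1.5877%
Differential = 13.0349% − 1.5877% = 11.4471% → 1145 basis points.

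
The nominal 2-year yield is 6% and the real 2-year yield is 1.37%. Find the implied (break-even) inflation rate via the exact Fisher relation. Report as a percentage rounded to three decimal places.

4.567%

(1 + π) = (1 + i)/(1 + r) = 1.06000 / 1.01370 = 1.045674
Break-even inflation = 1.045674 − 1 → 4.567%.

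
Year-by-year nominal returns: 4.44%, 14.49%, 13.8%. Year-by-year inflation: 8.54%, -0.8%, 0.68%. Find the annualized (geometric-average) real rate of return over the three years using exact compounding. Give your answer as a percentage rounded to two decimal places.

Compound the nominal returns: 1.0444 × 1.1449 × 1.1380 = 1.36074479.
Compound inflation: 1.0854 × 0.9920 × 1.0068 = 1.08403847.
Deflate: 1.36074479 / 1.08403847 = 1.25525507.
Annualized real rate = 1.25525507^(1/3) − 1 = 7.8725% → 7.87%.

7.87%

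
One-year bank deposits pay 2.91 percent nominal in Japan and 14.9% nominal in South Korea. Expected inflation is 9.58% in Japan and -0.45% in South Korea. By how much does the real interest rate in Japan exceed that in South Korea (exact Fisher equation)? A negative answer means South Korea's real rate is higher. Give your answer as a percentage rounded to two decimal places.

-21.51%

Japan: (1 + 0.0291)/(1 + 0.0958) − 1 = -6.0869%
South Korea: (1 + 0.1490)/(1 − 0.0045) − 1 = 15.4194%
Differential = -6.0869% − 15.4194% = -21.5063% → -21.51%.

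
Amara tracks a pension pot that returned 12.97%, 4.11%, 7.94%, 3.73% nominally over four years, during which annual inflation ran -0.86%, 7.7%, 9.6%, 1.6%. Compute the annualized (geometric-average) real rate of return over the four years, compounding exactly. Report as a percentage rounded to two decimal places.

2.59%

Nominal growth factor = 1.1297 × 1.0411 × 1.0794 × 1.0373 = 1.31686837
Price-level growth factor = 0.9914 × 1.0770 × 1.0960 × 1.0160 = 1.18896448
Real growth factor = 1.31686837 / 1.18896448 = 1.10757587
Annualized real rate = 1.10757587^(1/4) − 1 = 2.5872% → 2.59%.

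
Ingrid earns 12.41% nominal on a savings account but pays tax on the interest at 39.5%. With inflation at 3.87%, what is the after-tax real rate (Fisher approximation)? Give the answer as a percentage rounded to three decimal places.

3.638%

After-tax nominal return = 12.41% × (1 − 0.395) = 7.50805%.
r ≈ 7.50805% − 3.87% → 3.638%.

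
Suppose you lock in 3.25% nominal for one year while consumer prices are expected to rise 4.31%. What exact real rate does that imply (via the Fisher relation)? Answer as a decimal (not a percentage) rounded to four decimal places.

By the Fisher relation, 1 + r = (1 + i)/(1 + π).
1 + r = 1.03250 / 1.04310 = 0.989838
r = 0.989838 − 1 = -1.0162%, i.e. -0.0102.

-0.0102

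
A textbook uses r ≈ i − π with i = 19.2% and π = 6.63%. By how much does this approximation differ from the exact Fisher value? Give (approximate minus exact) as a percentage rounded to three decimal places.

Approximate: r ≈ 19.200% − 6.630% = 12.5700%
Exact: (1 + 0.1920)/(1 + 0.0663) − 1 = 11.7884%
Error = 12.5700% − 11.7884% = 0.7816% → 0.782%.

0.782%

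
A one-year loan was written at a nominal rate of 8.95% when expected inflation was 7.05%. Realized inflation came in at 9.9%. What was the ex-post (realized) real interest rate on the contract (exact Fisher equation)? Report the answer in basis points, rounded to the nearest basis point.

-86 basis points

Ex-post: (1 + 0.0895)/(1 + 0.0990) − 1 = -0.8644%
So the realized real rate is -86 basis points.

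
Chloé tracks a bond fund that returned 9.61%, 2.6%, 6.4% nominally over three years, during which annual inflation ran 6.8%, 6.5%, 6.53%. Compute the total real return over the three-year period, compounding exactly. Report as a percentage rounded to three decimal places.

Nominal growth factor = 1.0961 × 1.0260 × 1.0640 = 1.196573
Price-level growth factor = 1.0680 × 1.0650 × 1.0653 = 1.211694
Real growth factor = 1.196573 / 1.211694 = 0.987521
Total real return = 0.987521 − 1 → -1.248%.

-1.248%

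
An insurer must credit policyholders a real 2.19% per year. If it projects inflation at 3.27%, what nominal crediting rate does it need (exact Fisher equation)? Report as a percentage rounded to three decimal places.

(1 + i) = (1 + r)(1 + π) = 1.02190 × 1.03270 = 1.05531613
i = 1.05531613 − 1, so the required nominal rate is 5.532%.

5.532%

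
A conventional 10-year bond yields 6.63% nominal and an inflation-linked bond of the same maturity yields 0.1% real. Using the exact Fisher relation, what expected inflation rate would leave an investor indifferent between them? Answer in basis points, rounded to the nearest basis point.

(1 + π) = (1 + i)/(1 + r) = 1.06630 / 1.00100 = 1.065235
Break-even inflation = 1.065235 − 1 → 652 basis points.

652 basis points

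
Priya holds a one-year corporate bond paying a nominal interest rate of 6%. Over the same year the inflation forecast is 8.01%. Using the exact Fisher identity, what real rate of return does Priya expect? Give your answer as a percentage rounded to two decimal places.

-1.86%

By the Fisher identity, 1 + r = (1 + i)/(1 + π).
1 + r = 1.06000 / 1.08010 = 0.981391
r = 0.981391 − 1 = -1.8609%, i.e. -1.86%.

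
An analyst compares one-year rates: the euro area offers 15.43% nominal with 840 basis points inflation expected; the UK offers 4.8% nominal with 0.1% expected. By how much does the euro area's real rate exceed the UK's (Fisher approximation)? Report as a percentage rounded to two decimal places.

The euro area: 15.43% − 8.4% = 7.030%
The UK: 4.8% − 0.1% = 4.700%
Differential = 2.330% → 2.33%.

2.33%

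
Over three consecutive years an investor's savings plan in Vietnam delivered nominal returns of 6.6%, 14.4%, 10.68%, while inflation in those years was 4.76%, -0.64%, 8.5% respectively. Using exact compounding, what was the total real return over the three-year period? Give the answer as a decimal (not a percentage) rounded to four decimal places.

0.1951

Nominal growth factor = 1.0660 × 1.1440 × 1.1068 = 1.349747
Price-level growth factor = 1.0476 × 0.9936 × 1.0850 = 1.129371
Real growth factor = 1.349747 / 1.129371 = 1.195131
Total real return = 1.195131 − 1 → 0.1951.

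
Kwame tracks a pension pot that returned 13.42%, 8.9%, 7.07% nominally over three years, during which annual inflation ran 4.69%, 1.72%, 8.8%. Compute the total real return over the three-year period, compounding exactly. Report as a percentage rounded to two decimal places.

14.14%

Compound the nominal returns: 1.1342 × 1.0890 × 1.0707 = 1.322468.
Compound inflation: 1.0469 × 1.0172 × 1.0880 = 1.158618.
Deflate: 1.322468 / 1.158618 = 1.141418.
Total real return = 1.141418 − 1 → 14.14%.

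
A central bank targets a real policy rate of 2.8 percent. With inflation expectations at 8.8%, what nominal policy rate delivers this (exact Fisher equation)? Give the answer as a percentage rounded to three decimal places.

11.846%

(1 + i) = (1 + r)(1 + π) = 1.02800 × 1.08800 = 1.118464
i = 1.118464 − 1, so the required nominal rate is 11.846%.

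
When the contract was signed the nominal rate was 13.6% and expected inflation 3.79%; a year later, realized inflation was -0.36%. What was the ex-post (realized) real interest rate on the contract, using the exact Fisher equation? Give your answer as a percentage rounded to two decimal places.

14.01%

Ex-post: (1 + 0.1360)/(1 − 0.0036) − 1 = 14.0104%
So the realized real rate is 14.01%.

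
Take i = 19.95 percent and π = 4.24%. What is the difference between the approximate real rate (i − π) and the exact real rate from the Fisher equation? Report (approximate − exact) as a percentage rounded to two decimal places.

0.64%

Approximate: r ≈ 19.950% − 4.240% = 15.7100%
Exact: (1 + 0.1995)/(1 + 0.0424) − 1 = 15.0710%
Error = 15.7100% − 15.0710% = 0.6390% → 0.64%.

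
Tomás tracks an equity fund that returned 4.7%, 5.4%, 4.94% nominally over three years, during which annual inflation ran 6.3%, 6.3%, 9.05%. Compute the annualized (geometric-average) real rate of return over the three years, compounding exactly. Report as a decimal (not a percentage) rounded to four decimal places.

Nominal growth factor = 1.0470 × 1.0540 × 1.0494 = 1.15805278
Price-level growth factor = 1.0630 × 1.0630 × 1.0905 = 1.23223119
Real growth factor = 1.15805278 / 1.23223119 = 0.93980154
Annualized real rate = 0.93980154^(1/3) − 1 = -2.0483% → -0.0205.

-0.0205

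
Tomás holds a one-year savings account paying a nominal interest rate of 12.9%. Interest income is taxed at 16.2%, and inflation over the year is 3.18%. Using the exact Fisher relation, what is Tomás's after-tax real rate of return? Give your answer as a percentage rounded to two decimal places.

After-tax nominal return = 12.9% × (1 − 0.162) = 10.8102%.
1 + r = 1.108102 / 1.03180 = 1.0739504
After-tax real rate = 1.0739504 − 1 → 7.40%.

7.40%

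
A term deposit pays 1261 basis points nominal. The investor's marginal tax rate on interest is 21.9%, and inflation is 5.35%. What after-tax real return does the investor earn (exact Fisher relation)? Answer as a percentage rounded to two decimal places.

4.27%

After-tax nominal return = 12.61% × (1 − 0.219) = 9.84841%.
1 + r = 1.0984841 / 1.05350 = 1.042700
After-tax real rate = 1.042700 − 1 → 4.27%.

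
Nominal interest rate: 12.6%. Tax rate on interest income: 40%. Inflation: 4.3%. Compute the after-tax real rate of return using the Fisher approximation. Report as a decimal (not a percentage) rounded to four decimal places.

After-tax nominal return = 12.6% × (1 − 0.4) = 7.5600%.
r ≈ 7.5600% − 4.3% → 0.0326.

0.0326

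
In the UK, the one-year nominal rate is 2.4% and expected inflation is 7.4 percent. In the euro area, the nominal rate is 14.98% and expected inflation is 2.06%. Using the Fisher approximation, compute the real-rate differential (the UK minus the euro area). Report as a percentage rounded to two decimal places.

The UK: 2.4% − 7.4% = -5.000%
The euro area: 14.98% − 2.06% = 12.920%
Differential = -17.920% → -17.92%.

-17.92%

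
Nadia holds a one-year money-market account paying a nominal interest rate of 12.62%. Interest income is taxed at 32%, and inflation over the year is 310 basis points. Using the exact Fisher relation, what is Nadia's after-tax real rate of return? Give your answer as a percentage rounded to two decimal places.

After-tax nominal return = 12.62% × (1 − 0.32) = 8.5816%.
1 + r = 1.085816 / 1.03100 = 1.053168
After-tax real rate = 1.053168 − 1 → 5.32%.

5.32%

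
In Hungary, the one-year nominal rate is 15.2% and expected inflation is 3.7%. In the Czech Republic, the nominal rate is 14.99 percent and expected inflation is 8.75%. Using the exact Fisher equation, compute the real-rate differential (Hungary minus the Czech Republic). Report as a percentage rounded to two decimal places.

Hungary: (1 + 0.1520)/(1 + 0.0370) − 1 = 11.0897%
The Czech Republic: (1 + 0.1499)/(1 + 0.0875) − 1 = 5.7379%
Differential = 11.0897% − 5.7379% = 5.3518% → 5.35%.

5.35%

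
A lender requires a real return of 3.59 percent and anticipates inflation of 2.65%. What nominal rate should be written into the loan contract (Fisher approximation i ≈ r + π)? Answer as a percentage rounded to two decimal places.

i ≈ r + π = 3.59% + 2.65% = 6.24%.

6.24%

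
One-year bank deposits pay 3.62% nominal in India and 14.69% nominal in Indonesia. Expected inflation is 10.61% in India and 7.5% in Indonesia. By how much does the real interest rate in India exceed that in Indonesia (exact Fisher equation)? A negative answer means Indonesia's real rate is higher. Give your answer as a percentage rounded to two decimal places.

India: (1 + 0.0362)/(1 + 0.1061) − 1 = -6.3195%
Indonesia: (1 + 0.1469)/(1 + 0.0750) − 1 = 6.6884%
Differential = -6.3195% − 6.6884% = -13.0079% → -13.01%.

-13.01%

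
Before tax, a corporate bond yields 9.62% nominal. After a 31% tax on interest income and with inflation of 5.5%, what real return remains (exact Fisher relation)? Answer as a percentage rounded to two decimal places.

After-tax nominal return = 9.62% × (1 − 0.31) = 6.6378%.
1 + r = 1.066378 / 1.05500 = 1.010785
After-tax real rate = 1.010785 − 1 → 1.08%.

1.08%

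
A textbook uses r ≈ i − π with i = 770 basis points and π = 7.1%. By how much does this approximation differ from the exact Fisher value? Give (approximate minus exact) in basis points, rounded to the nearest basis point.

4 basis points

Approximate: r ≈ 7.700% − 7.100% = 0.6000%
Exact: (1 + 0.0770)/(1 + 0.0710) − 1 = 0.5602%
Error = 0.6000% − 0.5602% = 0.0398% → 4 basis points.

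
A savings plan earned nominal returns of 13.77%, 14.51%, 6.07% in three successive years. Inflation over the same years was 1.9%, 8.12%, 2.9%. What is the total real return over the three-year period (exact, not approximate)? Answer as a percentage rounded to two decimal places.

21.89%

Nominal growth factor = 1.1377 × 1.1451 × 1.0607 = 1.381859
Price-level growth factor = 1.0190 × 1.0812 × 1.0290 = 1.133693
Real growth factor = 1.381859 / 1.133693 = 1.218900
Total real return = 1.218900 − 1 → 21.89%.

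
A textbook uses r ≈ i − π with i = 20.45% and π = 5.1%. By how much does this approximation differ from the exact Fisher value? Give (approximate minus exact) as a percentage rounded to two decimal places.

Approximate: r ≈ 20.450% − 5.100% = 15.3500%
Exact: (1 + 0.2045)/(1 + 0.0510) − 1 = 14.6051%
Error = 15.3500% − 14.6051% = 0.7449% → 0.74%.

0.74%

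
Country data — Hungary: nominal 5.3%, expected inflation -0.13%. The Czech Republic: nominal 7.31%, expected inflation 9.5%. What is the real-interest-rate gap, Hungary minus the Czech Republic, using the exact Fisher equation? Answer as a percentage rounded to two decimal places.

7.44%

Hungary: (1 + 0.0530)/(1 − 0.0013) − 1 = 5.4371%
The Czech Republic: (1 + 0.0731)/(1 + 0.0950) − 1 = -2.0000%
Differential = 5.4371% − (-2.0000%) = 7.4371% → 7.44%.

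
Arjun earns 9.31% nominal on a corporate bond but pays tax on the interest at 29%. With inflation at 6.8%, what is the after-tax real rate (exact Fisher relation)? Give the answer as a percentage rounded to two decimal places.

-0.18%

After-tax nominal return = 9.31% × (1 − 0.29) = 6.6101%.
1 + r = 1.066101 / 1.06800 = 0.998222
After-tax real rate = 0.998222 − 1 → -0.18%.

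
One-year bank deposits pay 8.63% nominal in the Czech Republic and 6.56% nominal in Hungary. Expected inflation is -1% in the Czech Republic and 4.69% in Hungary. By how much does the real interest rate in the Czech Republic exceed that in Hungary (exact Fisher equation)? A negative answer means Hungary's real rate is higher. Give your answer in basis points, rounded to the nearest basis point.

794 basis points

The Czech Republic: (1 + 0.0863)/(1 − 0.0100) − 1 = 9.7273%
Hungary: (1 + 0.0656)/(1 + 0.0469) − 1 = 1.7862%
Differential = 9.7273% − 1.7862% = 7.9410% → 794 basis points.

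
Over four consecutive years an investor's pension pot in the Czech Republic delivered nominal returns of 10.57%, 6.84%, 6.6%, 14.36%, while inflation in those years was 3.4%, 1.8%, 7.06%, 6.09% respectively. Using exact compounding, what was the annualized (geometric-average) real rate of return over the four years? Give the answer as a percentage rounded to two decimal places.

4.76%

Compound the nominal returns: 1.1057 × 1.0684 × 1.0660 × 1.1436 = 1.44013279.
Compound inflation: 1.0340 × 1.0180 × 1.0706 × 1.0609 = 1.19555623.
Deflate: 1.44013279 / 1.19555623 = 1.20457137.
Annualized real rate = 1.20457137^(1/4) − 1 = 4.7631% → 4.76%.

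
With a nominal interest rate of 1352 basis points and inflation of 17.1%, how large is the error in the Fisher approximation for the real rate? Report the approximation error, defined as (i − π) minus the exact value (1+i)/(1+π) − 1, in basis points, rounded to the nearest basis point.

Approximate: r ≈ 13.520% − 17.100% = -3.5800%
Exact: (1 + 0.1352)/(1 + 0.1710) − 1 = -3.0572%
Error = -3.5800% − (-3.0572%) = -0.5228% → -52 basis points.

-52 basis points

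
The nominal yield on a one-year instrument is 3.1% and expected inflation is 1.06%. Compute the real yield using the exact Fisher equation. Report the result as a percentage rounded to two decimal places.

1 + r = 1.03100 / 1.01060 = 1.020186
r = 1.020186 − 1 = 2.0186%, i.e. 2.02%.

2.02%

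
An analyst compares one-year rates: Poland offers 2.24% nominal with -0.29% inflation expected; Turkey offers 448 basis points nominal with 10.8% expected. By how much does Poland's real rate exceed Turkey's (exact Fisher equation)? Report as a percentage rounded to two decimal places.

Poland: (1 + 0.0224)/(1 − 0.0029) − 1 = 2.5374%
Turkey: (1 + 0.0448)/(1 + 0.1080) − 1 = -5.7040%
Differential = 2.5374% − (-5.7040%) = 8.2413% → 8.24%.

8.24%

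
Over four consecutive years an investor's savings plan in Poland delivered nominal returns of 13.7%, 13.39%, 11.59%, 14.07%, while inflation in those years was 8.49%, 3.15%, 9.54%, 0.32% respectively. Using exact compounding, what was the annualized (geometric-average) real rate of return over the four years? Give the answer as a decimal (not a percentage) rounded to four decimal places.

Compound the nominal returns: 1.1370 × 1.1339 × 1.1159 × 1.1407 = 1.64108826.
Compound inflation: 1.0849 × 1.0315 × 1.0954 × 1.0032 = 1.22975671.
Deflate: 1.64108826 / 1.22975671 = 1.33448205.
Annualized real rate = 1.33448205^(1/4) − 1 = 7.4801% → 0.0748.

0.0748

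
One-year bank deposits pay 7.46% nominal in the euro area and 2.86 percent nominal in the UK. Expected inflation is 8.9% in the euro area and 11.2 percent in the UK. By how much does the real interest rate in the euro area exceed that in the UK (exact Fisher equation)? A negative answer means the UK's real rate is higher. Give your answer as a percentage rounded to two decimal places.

The euro area: (1 + 0.0746)/(1 + 0.0890) − 1 = -1.3223%
The UK: (1 + 0.0286)/(1 + 0.1120) − 1 = -7.5000%
Differential = -1.3223% − (-7.5000%) = 6.1777% → 6.18%.

6.18%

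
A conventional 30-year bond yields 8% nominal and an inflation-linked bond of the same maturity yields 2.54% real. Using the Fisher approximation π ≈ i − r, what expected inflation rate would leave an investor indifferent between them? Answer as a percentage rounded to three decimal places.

π ≈ i − r = 8% − 2.54% → 5.460%.

5.460%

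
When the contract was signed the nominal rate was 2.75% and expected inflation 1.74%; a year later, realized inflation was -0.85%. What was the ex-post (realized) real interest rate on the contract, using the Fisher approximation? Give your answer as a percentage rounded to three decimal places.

Ex-post: 2.75% − (-0.85%) = 3.600%
So the realized real rate is 3.600%.

3.600%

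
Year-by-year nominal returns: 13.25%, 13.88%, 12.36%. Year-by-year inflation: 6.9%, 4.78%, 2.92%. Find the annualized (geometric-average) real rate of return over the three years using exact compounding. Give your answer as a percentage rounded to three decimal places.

7.923%

Compound the nominal returns: 1.1325 × 1.1388 × 1.1236 = 1.44909681.
Compound inflation: 1.0690 × 1.0478 × 1.0292 = 1.15280507.
Deflate: 1.44909681 / 1.15280507 = 1.25701808.
Annualized real rate = 1.25701808^(1/3) − 1 = 7.9230% → 7.923%.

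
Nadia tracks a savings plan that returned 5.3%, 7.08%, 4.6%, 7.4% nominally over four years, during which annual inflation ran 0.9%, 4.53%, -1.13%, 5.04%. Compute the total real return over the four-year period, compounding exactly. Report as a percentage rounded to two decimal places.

15.64%

Nominal growth factor = 1.0530 × 1.0708 × 1.0460 × 1.0740 = 1.266697
Price-level growth factor = 1.0090 × 1.0453 × 0.9887 × 1.0504 = 1.095346
Real growth factor = 1.266697 / 1.095346 = 1.156435
Total real return = 1.156435 − 1 → 15.64%.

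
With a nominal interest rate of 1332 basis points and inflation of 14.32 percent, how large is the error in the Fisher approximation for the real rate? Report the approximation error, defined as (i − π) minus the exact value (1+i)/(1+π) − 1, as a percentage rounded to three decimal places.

Approximate: r ≈ 13.320% − 14.320% = -1.0000%
Exact: (1 + 0.1332)/(1 + 0.1432) − 1 = -0.8747%
Error = -1.0000% − (-0.8747%) = -0.1253% → -0.125%.

-0.125%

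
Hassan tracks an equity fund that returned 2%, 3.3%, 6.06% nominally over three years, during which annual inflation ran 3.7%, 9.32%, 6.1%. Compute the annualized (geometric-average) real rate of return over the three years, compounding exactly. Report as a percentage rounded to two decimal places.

-2.42%

Nominal growth factor = 1.0200 × 1.0330 × 1.0606 = 1.11751180
Price-level growth factor = 1.0370 × 1.0932 × 1.0610 = 1.20280095
Real growth factor = 1.11751180 / 1.20280095 = 0.92909121
Annualized real rate = 0.92909121^(1/3) − 1 = -2.4218% → -2.42%.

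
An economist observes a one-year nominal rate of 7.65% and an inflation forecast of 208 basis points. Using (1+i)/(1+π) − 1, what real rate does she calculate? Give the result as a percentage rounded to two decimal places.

5.46%

By the Fisher relation, 1 + r = (1 + i)/(1 + π).
1 + r = 1.07650 / 1.02080 = 1.054565
r = 1.054565 − 1 = 5.4565%, i.e. 5.46%.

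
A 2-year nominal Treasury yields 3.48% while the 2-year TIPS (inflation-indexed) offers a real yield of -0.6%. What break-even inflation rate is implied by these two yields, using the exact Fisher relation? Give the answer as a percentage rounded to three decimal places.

(1 + π) = (1 + i)/(1 + r) = 1.03480 / 0.99400 = 1.041046
Break-even inflation = 1.041046 − 1 → 4.105%.

4.105%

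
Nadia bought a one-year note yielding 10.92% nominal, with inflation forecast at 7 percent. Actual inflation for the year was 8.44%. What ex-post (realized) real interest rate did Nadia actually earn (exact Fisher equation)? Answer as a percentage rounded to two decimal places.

Ex-post: (1 + 0.1092)/(1 + 0.0844) − 1 = 2.2870%
So the realized real rate is 2.29%.

2.29%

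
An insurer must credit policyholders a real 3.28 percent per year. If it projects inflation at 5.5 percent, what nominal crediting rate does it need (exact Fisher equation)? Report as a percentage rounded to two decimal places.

8.96%

(1 + i) = (1 + r)(1 + π) = 1.03280 × 1.05500 = 1.089604
i = 1.089604 − 1, so the required nominal rate is 8.96%.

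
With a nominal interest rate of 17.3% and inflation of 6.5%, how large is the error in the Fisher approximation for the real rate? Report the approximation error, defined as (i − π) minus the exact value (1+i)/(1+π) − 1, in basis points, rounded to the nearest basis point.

66 basis points

Approximate: r ≈ 17.300% − 6.500% = 10.8000%
Exact: (1 + 0.1730)/(1 + 0.0650) − 1 = 10.1408%
Error = 10.8000% − 10.1408% = 0.6592% → 66 basis points.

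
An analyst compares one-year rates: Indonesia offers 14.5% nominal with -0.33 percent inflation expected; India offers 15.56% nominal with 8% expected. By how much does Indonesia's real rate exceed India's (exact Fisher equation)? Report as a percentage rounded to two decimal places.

7.88%

Indonesia: (1 + 0.1450)/(1 − 0.0033) − 1 = 14.8791%
India: (1 + 0.1556)/(1 + 0.0800) − 1 = 7.0000%
Differential = 14.8791% − 7.0000% = 7.8791% → 7.88%.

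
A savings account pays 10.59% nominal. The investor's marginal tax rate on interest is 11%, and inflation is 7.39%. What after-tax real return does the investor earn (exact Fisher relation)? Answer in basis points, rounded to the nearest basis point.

After-tax nominal return = 10.59% × (1 − 0.11) = 9.4251%.
1 + r = 1.094251 / 1.07390 = 1.018951
After-tax real rate = 1.018951 − 1 → 190 basis points.

190 basis points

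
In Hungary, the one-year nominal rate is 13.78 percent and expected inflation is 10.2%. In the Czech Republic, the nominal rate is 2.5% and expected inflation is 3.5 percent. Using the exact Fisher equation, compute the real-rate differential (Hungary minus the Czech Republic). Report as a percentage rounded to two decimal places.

Hungary: (1 + 0.1378)/(1 + 0.1020) − 1 = 3.2486%
The Czech Republic: (1 + 0.0250)/(1 + 0.0350) − 1 = -0.9662%
Differential = 3.2486% − (-0.9662%) = 4.2148% → 4.21%.

4.21%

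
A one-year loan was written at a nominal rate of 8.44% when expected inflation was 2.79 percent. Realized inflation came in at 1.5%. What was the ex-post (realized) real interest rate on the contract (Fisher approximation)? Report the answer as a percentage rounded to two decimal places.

Ex-post: 8.44% − 1.5% = 6.940%
So the realized real rate is 6.94%.

6.94%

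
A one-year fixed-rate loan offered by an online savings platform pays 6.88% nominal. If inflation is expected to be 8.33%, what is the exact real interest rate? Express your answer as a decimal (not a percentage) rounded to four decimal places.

-0.0134

By the Fisher relation, 1 + r = (1 + i)/(1 + π).
1 + r = 1.06880 / 1.08330 = 0.986615
r = 0.986615 − 1 = -1.3385%, i.e. -0.0134.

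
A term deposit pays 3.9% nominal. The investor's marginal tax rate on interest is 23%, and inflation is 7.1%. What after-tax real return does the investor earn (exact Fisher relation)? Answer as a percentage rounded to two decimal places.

After-tax nominal return = 3.9% × (1 − 0.23) = 3.0030%.
1 + r = 1.03003 / 1.07100 = 0.961746
After-tax real rate = 0.961746 − 1 → -3.83%.

-3.83%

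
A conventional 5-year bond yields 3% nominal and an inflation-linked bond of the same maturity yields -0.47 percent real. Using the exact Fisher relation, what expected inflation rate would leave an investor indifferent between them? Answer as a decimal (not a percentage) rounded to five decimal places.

0.03486

(1 + π) = (1 + i)/(1 + r) = 1.03000 / 0.99530 = 1.034864
Break-even inflation = 1.034864 − 1 → 0.03486.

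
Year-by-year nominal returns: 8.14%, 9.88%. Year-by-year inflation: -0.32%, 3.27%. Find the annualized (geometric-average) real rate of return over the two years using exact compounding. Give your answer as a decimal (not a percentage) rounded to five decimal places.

Nominal growth factor = 1.0814 × 1.0988 = 1.18824232
Price-level growth factor = 0.9968 × 1.0327 = 1.02939536
Real growth factor = 1.18824232 / 1.02939536 = 1.15431093
Annualized real rate = 1.15431093^(1/2) − 1 = 7.4389% → 0.07439.

0.07439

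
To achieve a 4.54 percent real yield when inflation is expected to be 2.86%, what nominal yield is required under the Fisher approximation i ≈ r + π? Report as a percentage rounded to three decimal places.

i ≈ r + π = 4.54% + 2.86% = 7.400%.

7.400%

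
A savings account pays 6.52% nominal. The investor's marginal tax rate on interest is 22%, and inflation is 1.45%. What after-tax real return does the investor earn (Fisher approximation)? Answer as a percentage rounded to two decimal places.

3.64%

After-tax nominal return = 6.52% × (1 − 0.22) = 5.0856%.
r ≈ 5.0856% − 1.45% → 3.64%.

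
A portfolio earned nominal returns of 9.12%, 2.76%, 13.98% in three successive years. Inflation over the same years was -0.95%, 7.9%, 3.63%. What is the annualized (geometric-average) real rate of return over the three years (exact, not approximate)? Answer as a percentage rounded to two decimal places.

Nominal growth factor = 1.0912 × 1.0276 × 1.1398 = 1.27807725
Price-level growth factor = 0.9905 × 1.0790 × 1.0363 = 1.10754511
Real growth factor = 1.27807725 / 1.10754511 = 1.15397309
Annualized real rate = 1.15397309^(1/3) − 1 = 4.8895% → 4.89%.

4.89%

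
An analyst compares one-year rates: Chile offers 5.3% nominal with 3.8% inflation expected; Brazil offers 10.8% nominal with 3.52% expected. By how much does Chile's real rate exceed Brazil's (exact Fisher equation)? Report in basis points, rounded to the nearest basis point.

-559 basis points

Chile: (1 + 0.0530)/(1 + 0.0380) − 1 = 1.4451%
Brazil: (1 + 0.1080)/(1 + 0.0352) − 1 = 7.0325%
Differential = 1.4451% − 7.0325% = -5.5874% → -559 basis points.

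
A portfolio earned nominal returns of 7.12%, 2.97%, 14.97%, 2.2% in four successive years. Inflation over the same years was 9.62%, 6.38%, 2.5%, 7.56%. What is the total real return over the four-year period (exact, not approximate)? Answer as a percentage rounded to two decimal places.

Compound the nominal returns: 1.0712 × 1.0297 × 1.1497 × 1.0220 = 1.296035.
Compound inflation: 1.0962 × 1.0638 × 1.0250 × 1.0756 = 1.285655.
Deflate: 1.296035 / 1.285655 = 1.008074.
Total real return = 1.008074 − 1 → 0.81%.

0.81%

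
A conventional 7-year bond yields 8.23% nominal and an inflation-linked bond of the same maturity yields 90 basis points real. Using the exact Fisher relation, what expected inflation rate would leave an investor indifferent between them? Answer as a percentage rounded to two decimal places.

(1 + π) = (1 + i)/(1 + r) = 1.08230 / 1.00900 = 1.072646
Break-even inflation = 1.072646 − 1 → 7.26%.

7.26%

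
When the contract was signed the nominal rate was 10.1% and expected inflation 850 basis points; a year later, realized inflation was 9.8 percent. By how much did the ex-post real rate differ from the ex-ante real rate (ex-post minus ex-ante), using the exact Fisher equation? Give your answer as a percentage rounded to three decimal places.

Ex-ante: (1 + 0.1010)/(1 + 0.0850) − 1 = 1.4747%
Ex-post: (1 + 0.1010)/(1 + 0.0980) − 1 = 0.2732%
Difference (ex-post − ex-ante) = -1.2014% → -1.201%.

-1.201%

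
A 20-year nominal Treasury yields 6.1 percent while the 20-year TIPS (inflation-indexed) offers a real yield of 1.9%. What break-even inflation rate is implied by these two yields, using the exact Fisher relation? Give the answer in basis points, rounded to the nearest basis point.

412 basis points

(1 + π) = (1 + i)/(1 + r) = 1.06100 / 1.01900 = 1.041217
Break-even inflation = 1.041217 − 1 → 412 basis points.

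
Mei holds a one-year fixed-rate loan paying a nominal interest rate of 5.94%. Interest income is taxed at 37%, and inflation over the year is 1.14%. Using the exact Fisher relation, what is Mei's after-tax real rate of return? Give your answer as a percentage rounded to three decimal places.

After-tax nominal return = 5.94% × (1 − 0.37) = 3.7422%.
1 + r = 1.037422 / 1.01140 = 1.025729
After-tax real rate = 1.025729 − 1 → 2.573%.

2.573%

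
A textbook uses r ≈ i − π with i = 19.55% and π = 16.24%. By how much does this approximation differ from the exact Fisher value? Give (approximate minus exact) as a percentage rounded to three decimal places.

Approximate: r ≈ 19.550% − 16.240% = 3.3100%
Exact: (1 + 0.1955)/(1 + 0.1624) − 1 = 2.8476%
Error = 3.3100% − 2.8476% = 0.4624% → 0.462%.

0.462%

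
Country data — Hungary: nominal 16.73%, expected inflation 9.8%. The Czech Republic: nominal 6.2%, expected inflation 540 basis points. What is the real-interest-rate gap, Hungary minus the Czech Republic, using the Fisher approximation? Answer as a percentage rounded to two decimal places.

Hungary: 16.73% − 9.8% = 6.930%
The Czech Republic: 6.2% − 5.4% = 0.800%
Differential = 6.130% → 6.13%.

6.13%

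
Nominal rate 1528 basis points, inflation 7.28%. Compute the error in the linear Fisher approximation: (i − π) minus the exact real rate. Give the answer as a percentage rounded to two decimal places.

Approximate: r ≈ 15.280% − 7.280% = 8.0000%
Exact: (1 + 0.1528)/(1 + 0.0728) − 1 = 7.4571%
Error = 8.0000% − 7.4571% = 0.5429% → 0.54%.

0.54%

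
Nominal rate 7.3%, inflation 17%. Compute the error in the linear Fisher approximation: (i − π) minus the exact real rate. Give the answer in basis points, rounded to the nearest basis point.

-141 basis points

Approximate: r ≈ 7.300% − 17.000% = -9.7000%
Exact: (1 + 0.0730)/(1 + 0.1700) − 1 = -8.2906%
Error = -9.7000% − (-8.2906%) = -1.4094% → -141 basis points.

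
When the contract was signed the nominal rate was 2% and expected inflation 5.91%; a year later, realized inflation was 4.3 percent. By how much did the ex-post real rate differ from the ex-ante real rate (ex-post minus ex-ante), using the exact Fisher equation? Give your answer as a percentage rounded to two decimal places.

1.49%

Ex-ante: (1 + 0.0200)/(1 + 0.0591) − 1 = -3.6918%
Ex-post: (1 + 0.0200)/(1 + 0.0430) − 1 = -2.2052%
Difference (ex-post − ex-ante) = 1.4866% → 1.49%.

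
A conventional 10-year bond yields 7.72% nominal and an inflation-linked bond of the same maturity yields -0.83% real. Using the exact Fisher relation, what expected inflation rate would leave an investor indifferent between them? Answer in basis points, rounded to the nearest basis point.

862 basis points

(1 + π) = (1 + i)/(1 + r) = 1.07720 / 0.99170 = 1.086216
Break-even inflation = 1.086216 − 1 → 862 basis points.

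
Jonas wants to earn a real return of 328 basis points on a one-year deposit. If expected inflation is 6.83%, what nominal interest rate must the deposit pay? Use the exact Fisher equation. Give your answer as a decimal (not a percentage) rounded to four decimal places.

0.1033

(1 + i) = (1 + r)(1 + π) = 1.03280 × 1.06830 = 1.10334024
i = 1.10334024 − 1, so the required nominal rate is 0.1033.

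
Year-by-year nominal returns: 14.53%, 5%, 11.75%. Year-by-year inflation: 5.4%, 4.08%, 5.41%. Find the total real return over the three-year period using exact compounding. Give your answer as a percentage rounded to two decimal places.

Nominal growth factor = 1.1453 × 1.0500 × 1.1175 = 1.343866
Price-level growth factor = 1.0540 × 1.0408 × 1.0541 = 1.156351
Real growth factor = 1.343866 / 1.156351 = 1.162161
Total real return = 1.162161 − 1 → 16.22%.

16.22%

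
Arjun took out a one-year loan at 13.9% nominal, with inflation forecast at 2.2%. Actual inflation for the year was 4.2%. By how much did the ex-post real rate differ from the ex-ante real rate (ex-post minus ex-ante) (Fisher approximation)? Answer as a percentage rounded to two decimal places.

-2.00%

Ex-ante: 13.9% − 2.2% = 11.700%
Ex-post: 13.9% − 4.2% = 9.700%
Difference (ex-post − ex-ante) = -2.0000% → -2.00%.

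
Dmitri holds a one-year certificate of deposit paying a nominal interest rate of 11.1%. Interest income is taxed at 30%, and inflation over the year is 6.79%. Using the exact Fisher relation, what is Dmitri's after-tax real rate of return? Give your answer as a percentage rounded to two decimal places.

0.92%

After-tax nominal return = 11.1% × (1 − 0.3) = 7.7700%.
1 + r = 1.07770 / 1.06790 = 1.009177
After-tax real rate = 1.009177 − 1 → 0.92%.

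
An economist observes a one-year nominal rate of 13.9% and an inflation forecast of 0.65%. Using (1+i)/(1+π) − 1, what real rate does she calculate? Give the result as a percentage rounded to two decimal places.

13.16%

By the Fisher identity, 1 + r = (1 + i)/(1 + π).
1 + r = 1.13900 / 1.00650 = 1.131644
r = 1.131644 − 1 = 13.1644%, i.e. 13.16%.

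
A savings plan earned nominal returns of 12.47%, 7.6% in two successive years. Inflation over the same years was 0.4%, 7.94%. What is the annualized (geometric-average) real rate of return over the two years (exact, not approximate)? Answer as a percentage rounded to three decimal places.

5.674%

Compound the nominal returns: 1.1247 × 1.0760 = 1.21017720.
Compound inflation: 1.0040 × 1.0794 = 1.08371760.
Deflate: 1.21017720 / 1.08371760 = 1.11669055.
Annualized real rate = 1.11669055^(1/2) − 1 = 5.6736% → 5.674%.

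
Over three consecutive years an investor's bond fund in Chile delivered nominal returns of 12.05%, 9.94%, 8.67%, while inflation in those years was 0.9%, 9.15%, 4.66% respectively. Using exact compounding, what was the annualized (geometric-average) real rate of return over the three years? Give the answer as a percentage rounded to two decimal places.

Compound the nominal returns: 1.1205 × 1.0994 × 1.0867 = 1.33868150.
Compound inflation: 1.0090 × 1.0915 × 1.0466 = 1.15264518.
Deflate: 1.33868150 / 1.15264518 = 1.16139947.
Annualized real rate = 1.16139947^(1/3) − 1 = 5.1140% → 5.11%.

5.11%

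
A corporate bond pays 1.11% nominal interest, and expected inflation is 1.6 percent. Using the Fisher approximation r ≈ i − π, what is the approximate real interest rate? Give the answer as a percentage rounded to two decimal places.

-0.49%

r ≈ i − π = 1.11% − 1.6% = -0.49%.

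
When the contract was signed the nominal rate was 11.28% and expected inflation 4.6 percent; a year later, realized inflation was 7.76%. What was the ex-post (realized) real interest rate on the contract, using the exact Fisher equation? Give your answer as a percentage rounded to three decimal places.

3.267%

Ex-post: (1 + 0.1128)/(1 + 0.0776) − 1 = 3.26652%
So the realized real rate is 3.267%.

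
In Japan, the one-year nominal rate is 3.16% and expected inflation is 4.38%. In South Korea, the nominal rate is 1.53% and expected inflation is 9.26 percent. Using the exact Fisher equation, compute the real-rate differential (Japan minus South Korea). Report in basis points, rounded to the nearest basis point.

591 basis points

Japan: (1 + 0.0316)/(1 + 0.0438) − 1 = -1.1688%
South Korea: (1 + 0.0153)/(1 + 0.0926) − 1 = -7.0749%
Differential = -1.1688% − (-7.0749%) = 5.9061% → 591 basis points.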